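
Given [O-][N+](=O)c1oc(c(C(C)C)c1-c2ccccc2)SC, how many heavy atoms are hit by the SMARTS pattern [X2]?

2

Check the 19 heavy atoms by environment: 1× o (aromatic, X2) → match; 10× c (aromatic, X3) → no; 1× S (X2) → match; 4× C (X4) → no; 1× N (charge +1, X3) → no; 1× O (charge -1, X1) → no; 1× O (X1) → no.
Summing the matching environments: 1 + 1 = 2 matching atoms.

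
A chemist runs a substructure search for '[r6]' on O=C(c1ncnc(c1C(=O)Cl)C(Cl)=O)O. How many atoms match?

6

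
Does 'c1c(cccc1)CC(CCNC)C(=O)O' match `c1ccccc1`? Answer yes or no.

The pattern c1ccccc1 describes six aromatic carbons in a ring — a benzene ring.
The molecule carries a phenyl ring, whose atoms satisfy every constraint of the query, so the pattern matches.

Yes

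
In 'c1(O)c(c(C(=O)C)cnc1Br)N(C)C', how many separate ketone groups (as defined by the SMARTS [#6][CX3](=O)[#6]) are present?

1

[#6][CX3](=O)[#6] is the SMARTS for a ketone: a carbonyl carbon (no H) flanked by two carbons.
Exactly one fragment in the molecule meets all constraints, giving 1 match.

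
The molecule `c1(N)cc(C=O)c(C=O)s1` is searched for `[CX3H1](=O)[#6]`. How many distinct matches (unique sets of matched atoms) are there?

2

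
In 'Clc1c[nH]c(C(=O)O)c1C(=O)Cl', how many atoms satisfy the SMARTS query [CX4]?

The query [CX4] means: C with X4: aliphatic carbon with exactly 4 total connections (bonds + H).
Check the 12 heavy atoms by environment: 1× n (aromatic, X3) → no; 4× c (aromatic, X3) → no; 2× C (X3) → no; 2× O (X1) → no; 2× Cl (X1) → no; 1× O (X2) → no.
No environment satisfies the query, so 0 matching atoms.

0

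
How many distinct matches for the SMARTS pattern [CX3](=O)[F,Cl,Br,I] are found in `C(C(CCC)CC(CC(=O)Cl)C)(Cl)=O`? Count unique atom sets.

[CX3](=O)[F,Cl,Br,I] is the SMARTS for an acyl halide: a carbonyl carbon bonded to a halogen.
The molecule carries 2 separate instances of an acyl chloride (-C(=O)Cl) meeting every constraint; each maps to a distinct set of atoms, giving 2 matches.

2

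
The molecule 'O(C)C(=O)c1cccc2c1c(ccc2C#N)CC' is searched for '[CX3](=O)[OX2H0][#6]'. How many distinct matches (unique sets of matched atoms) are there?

1

[CX3](=O)[OX2H0][#6] is the SMARTS for an ester: a carbonyl carbon bonded to an oxygen that is itself bonded to carbon (no H on that O).
Exactly one fragment in the molecule meets all constraints, giving 1 match.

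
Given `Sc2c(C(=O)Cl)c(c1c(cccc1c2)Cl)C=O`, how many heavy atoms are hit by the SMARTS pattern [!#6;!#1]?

The query [!#6;!#1] means: not carbon and not hydrogen — any heteroatom.
Check the 17 heavy atoms by environment: 10× c (aromatic) → no; 1× S → match; 2× C → no; 2× O → match; 2× Cl → match.
Summing the matching environments: 1 + 2 + 2 = 5 matching atoms.

5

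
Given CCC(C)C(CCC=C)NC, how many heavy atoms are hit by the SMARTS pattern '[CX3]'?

The query [CX3] means: C with X3: aliphatic carbon with exactly 3 total connections.
Check the 11 heavy atoms by environment: 8× C (X4) → no; 2× C (X3) → match; 1× N (X3) → no.
That gives 2 matching atoms.

2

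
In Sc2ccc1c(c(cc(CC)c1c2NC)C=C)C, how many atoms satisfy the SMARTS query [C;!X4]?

2

The query [C;!X4] means: aliphatic carbon that does not have four total connections.
Check the 18 heavy atoms by environment: 10× c (aromatic, X3) → no; 1× S (X2) → no; 2× C (X3) → match; 4× C (X4) → no; 1× N (X3) → no.
That gives 2 matching atoms.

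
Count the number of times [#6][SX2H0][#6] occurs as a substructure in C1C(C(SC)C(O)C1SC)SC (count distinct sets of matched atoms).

3

[#6][SX2H0][#6] is the SMARTS for a thioether: an aliphatic sulfur bridging two carbons with no H on the sulfur.
The molecule carries 3 separate instances of a methylthio ether (-SCH3) meeting every constraint; each maps to a distinct set of atoms, giving 3 matches.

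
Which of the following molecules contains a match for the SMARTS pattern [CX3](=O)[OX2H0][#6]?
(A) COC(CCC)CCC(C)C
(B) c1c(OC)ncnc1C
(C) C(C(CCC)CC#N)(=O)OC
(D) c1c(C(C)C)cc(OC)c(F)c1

[CX3](=O)[OX2H0][#6] describes a carbonyl carbon bonded to an oxygen that is itself bonded to carbon (no H on that O) (an ester).
(A) has a methoxy ether (-OCH3) but the ether oxygen is not adjacent to a C=O carbon.
(B) has a methoxy ether (-OCH3) but the ether oxygen is not adjacent to a C=O carbon.
(C) contains a methyl-ester group (-C(=O)OCH3), which satisfies every atom and bond constraint.
(D) has a methoxy ether (-OCH3) but the ether oxygen is not adjacent to a C=O carbon.
So the answer is (C).

C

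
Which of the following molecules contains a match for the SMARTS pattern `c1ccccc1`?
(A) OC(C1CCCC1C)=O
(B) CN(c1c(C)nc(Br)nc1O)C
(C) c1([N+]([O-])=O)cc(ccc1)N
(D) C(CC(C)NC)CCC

C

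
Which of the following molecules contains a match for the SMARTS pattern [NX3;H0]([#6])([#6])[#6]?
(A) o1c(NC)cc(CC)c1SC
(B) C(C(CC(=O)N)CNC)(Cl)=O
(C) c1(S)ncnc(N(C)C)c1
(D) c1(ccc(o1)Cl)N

C

[NX3;H0]([#6])([#6])[#6] describes a trivalent nitrogen with no H, bonded to three carbons (a tertiary amine).
(A) has an N-methylamino group (-NHCH3) but the nitrogen still has one H (H1), not H0.
(B) has a primary amide (-C(=O)NH2) but the amide nitrogen has H2 and only one carbon neighbour.
(C) contains a dimethylamino group (-N(CH3)2), which satisfies every atom and bond constraint.
(D) has a primary amino group (-NH2) but the nitrogen has H2, not H0 with three carbons.
So the answer is (C).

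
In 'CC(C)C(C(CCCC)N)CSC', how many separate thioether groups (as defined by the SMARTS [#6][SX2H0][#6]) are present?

1

[#6][SX2H0][#6] is the SMARTS for a thioether: an aliphatic sulfur bridging two carbons with no H on the sulfur.
Exactly one fragment in the molecule meets all constraints, giving 1 match.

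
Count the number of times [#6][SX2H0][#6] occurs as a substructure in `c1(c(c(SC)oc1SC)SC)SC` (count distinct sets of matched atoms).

[#6][SX2H0][#6] is the SMARTS for a thioether: an aliphatic sulfur bridging two carbons with no H on the sulfur.
The molecule carries 4 separate instances of a methylthio ether (-SCH3) meeting every constraint; each maps to a distinct set of atoms, giving 4 matches.

4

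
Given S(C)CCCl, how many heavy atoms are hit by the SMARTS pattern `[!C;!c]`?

2

The query [!C;!c] means: neither aliphatic nor aromatic carbon — same as [!#6].
Check the 5 heavy atoms by environment: 3× C → no; 1× S → match; 1× Cl → match.
Summing the matching environments: 1 + 1 = 2 matching atoms.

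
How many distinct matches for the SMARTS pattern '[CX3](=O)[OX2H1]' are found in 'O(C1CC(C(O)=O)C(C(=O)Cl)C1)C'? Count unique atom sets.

[CX3](=O)[OX2H1] is the SMARTS for a carboxylic acid: an sp2 carbon double-bonded to O and single-bonded to an -OH oxygen.
Exactly one fragment in the molecule meets all constraints, giving 1 match.

1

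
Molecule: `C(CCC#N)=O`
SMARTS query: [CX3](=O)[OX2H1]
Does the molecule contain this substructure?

No

The pattern [CX3](=O)[OX2H1] describes an sp2 carbon double-bonded to O and single-bonded to an -OH oxygen — a carboxylic acid.
The closest candidate here is an aldehyde (-CHO), but there is no singly-bonded oxygen on the carbonyl carbon. No other fragment satisfies the full query, so there is no match.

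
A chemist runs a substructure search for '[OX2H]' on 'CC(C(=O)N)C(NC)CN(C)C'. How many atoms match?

Check the 12 heavy atoms by environment: 1× C (H2, X4) → no; 2× C (H1, X4) → no; 4× C (H3, X4) → no; 1× N (H1, X3) → no; 1× N (H0, X3) → no; 1× C (H0, X3) → no; 1× O (H0, X1) → no; 1× N (H2, X3) → no.
No environment satisfies the query, so 0 matching atoms.

0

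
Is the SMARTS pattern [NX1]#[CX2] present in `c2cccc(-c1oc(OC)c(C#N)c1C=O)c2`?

The pattern [NX1]#[CX2] describes a nitrogen triple-bonded to a two-connected carbon — a nitrile.
The molecule carries a nitrile (-C#N), whose atoms satisfy every constraint of the query, so the pattern matches.

Yes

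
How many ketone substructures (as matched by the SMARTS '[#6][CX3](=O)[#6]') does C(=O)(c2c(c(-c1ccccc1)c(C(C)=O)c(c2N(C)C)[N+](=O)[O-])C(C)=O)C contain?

[#6][CX3](=O)[#6] is the SMARTS for a ketone: a carbonyl carbon (no H) flanked by two carbons.
The molecule carries 3 separate instances of an acetyl/ketone group (-C(=O)CH3) meeting every constraint; each maps to a distinct set of atoms, giving 3 matches.

3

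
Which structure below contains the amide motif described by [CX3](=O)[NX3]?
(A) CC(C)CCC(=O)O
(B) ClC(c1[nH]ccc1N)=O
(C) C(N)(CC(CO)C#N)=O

C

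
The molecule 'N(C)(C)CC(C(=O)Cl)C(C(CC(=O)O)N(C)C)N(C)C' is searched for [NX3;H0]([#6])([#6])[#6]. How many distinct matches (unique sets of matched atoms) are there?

3

[NX3;H0]([#6])([#6])[#6] is the SMARTS for a tertiary amine: a trivalent nitrogen with no H, bonded to three carbons.
The molecule carries 3 separate instances of a dimethylamino group (-N(CH3)2) meeting every constraint; each maps to a distinct set of atoms, giving 3 matches.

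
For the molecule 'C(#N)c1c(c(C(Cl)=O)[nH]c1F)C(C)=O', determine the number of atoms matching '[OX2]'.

0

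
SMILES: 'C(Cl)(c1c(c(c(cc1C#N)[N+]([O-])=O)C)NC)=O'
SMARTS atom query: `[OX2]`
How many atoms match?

The query [OX2] means: aliphatic oxygen with two total connections — ether, hydroxyl, or ester single-bond O.
Check the 17 heavy atoms by environment: 6× c (aromatic, X3) → no; 1× N (charge +1, X3) → no; 1× O (charge -1, X1) → no; 2× O (X1) → no; 1× C (X3) → no; 1× Cl (X1) → no; 1× N (X3) → no; 2× C (X4) → no; 1× C (X2) → no; 1× N (X1) → no.
No environment satisfies the query, so 0 matching atoms.

0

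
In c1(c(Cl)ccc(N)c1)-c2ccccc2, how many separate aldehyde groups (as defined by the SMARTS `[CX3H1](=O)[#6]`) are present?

0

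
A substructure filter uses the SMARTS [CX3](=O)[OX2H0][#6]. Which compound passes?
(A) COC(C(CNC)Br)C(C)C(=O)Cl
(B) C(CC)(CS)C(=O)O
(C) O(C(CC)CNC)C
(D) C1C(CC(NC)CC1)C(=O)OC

D

[CX3](=O)[OX2H0][#6] describes a carbonyl carbon bonded to an oxygen that is itself bonded to carbon (no H on that O) (an ester).
(A) has a methoxy ether (-OCH3) but the ether oxygen is not adjacent to a C=O carbon.
(B) has a carboxylic acid group (-C(=O)OH) but the singly-bonded O carries H (OX2H1, not H0).
(C) has a methoxy ether (-OCH3) but the ether oxygen is not adjacent to a C=O carbon.
(D) contains a methyl-ester group (-C(=O)OCH3), which satisfies every atom and bond constraint.
So the answer is (D).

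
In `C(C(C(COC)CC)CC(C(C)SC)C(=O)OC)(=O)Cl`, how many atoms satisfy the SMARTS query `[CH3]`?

The query [CH3] means: aliphatic carbon with exactly three hydrogens.
Check the 20 heavy atoms by environment: 3× C (H2) → no; 4× C (H1) → no; 5× C (H3) → match; 1× S (H0) → no; 4× O (H0) → no; 2× C (H0) → no; 1× Cl (H0) → no.
That gives 5 matching atoms.

5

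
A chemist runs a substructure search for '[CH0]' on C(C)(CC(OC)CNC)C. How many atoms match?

Check the 10 heavy atoms by environment: 2× C (H2) → no; 2× C (H1) → no; 4× C (H3) → no; 1× N (H1) → no; 1× O (H0) → no.
No environment satisfies the query, so 0 matching atoms.

0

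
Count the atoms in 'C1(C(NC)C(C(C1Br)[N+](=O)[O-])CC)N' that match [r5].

The query [r5] means: r5 matches atoms in a five-membered ring.
Check the 14 heavy atoms by environment: 5× C (in 5-ring) → match; 1× Br (acyclic) → no; 2× N (acyclic) → no; 3× C (acyclic) → no; 1× N (charge +1, acyclic) → no; 1× O (charge -1, acyclic) → no; 1× O (acyclic) → no.
That gives 5 matching atoms.

5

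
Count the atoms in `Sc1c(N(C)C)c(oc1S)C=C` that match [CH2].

The query [CH2] means: aliphatic carbon with exactly two hydrogens.
Check the 12 heavy atoms by environment: 1× o (aromatic, H0) → no; 4× c (aromatic, H0) → no; 1× C (H1) → no; 1× C (H2) → match; 2× S (H1) → no; 1× N (H0) → no; 2× C (H3) → no.
That gives 1 matching atom.

1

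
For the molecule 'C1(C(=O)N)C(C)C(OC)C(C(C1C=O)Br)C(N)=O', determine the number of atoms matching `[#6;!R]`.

5

Check the 18 heavy atoms by environment: 6× C (in 6-ring) → no; 1× Br (acyclic) → no; 5× C (acyclic) → match; 4× O (acyclic) → no; 2× N (acyclic) → no.
That gives 5 matching atoms.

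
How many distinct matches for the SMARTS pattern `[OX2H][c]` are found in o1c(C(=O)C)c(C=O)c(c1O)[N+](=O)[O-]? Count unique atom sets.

1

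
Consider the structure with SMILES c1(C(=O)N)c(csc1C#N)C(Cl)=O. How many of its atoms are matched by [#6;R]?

4

Check the 13 heavy atoms by environment: 1× s (aromatic, in 5-ring) → no; 4× c (aromatic, in 5-ring) → match; 3× C (acyclic) → no; 2× O (acyclic) → no; 2× N (acyclic) → no; 1× Cl (acyclic) → no.
That gives 4 matching atoms.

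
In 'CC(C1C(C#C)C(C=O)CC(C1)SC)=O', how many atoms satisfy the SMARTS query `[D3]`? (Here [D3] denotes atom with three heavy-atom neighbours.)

5

The query [D3] means: atom with exactly three heavy-atom neighbours.
Check the 15 heavy atoms by environment: 5× C (D3) → match; 4× C (D2) → no; 2× O (D1) → no; 3× C (D1) → no; 1× S (D2) → no.
That gives 5 matching atoms.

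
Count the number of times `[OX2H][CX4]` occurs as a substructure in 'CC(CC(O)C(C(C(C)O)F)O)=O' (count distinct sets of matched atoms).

3

[OX2H][CX4] is the SMARTS for an aliphatic alcohol: a hydroxyl oxygen bound to an sp3 (X4) carbon.
The molecule carries 3 separate instances of a hydroxyl group (-OH) meeting every constraint; each maps to a distinct set of atoms, giving 3 matches.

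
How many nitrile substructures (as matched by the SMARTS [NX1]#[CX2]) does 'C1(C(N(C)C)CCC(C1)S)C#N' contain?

[NX1]#[CX2] is the SMARTS for a nitrile: a nitrogen triple-bonded to a two-connected carbon.
Exactly one fragment in the molecule meets all constraints, giving 1 match.

1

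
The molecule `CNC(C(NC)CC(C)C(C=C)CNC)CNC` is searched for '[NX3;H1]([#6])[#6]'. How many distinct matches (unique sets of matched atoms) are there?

4

[NX3;H1]([#6])[#6] is the SMARTS for a secondary amine: a trivalent nitrogen with one H, bonded to two carbons.
The molecule carries 4 separate instances of an N-methylamino group (-NHCH3) meeting every constraint; each maps to a distinct set of atoms, giving 4 matches.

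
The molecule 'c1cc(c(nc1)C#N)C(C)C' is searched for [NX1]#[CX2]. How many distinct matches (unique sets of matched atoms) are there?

1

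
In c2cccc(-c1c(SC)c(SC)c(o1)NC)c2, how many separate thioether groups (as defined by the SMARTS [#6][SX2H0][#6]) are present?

2

[#6][SX2H0][#6] is the SMARTS for a thioether: an aliphatic sulfur bridging two carbons with no H on the sulfur.
The molecule carries 2 separate instances of a methylthio ether (-SCH3) meeting every constraint; each maps to a distinct set of atoms, giving 2 matches.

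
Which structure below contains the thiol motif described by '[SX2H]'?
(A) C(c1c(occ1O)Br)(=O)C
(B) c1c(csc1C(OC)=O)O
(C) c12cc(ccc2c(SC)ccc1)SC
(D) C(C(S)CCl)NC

D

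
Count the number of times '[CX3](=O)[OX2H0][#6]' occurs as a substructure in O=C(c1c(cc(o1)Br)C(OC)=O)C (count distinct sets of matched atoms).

[CX3](=O)[OX2H0][#6] is the SMARTS for an ester: a carbonyl carbon bonded to an oxygen that is itself bonded to carbon (no H on that O).
Exactly one fragment in the molecule meets all constraints, giving 1 match.

1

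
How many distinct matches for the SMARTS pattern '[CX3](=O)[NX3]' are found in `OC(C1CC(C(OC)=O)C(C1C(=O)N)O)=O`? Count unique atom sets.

[CX3](=O)[NX3] is the SMARTS for an amide: a carbonyl carbon bonded to a trivalent nitrogen.
Exactly one fragment in the molecule meets all constraints, giving 1 match.

1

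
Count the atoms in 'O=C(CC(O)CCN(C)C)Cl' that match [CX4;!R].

6

Check the 11 heavy atoms by environment: 6× C (X4, acyclic) → match; 1× O (X2, acyclic) → no; 1× N (X3, acyclic) → no; 1× C (X3, acyclic) → no; 1× O (X1, acyclic) → no; 1× Cl (X1, acyclic) → no.
That gives 6 matching atoms.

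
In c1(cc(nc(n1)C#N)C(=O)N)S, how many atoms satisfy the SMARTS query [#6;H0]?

Check the 12 heavy atoms by environment: 2× n (aromatic, H0) → no; 3× c (aromatic, H0) → match; 1× c (aromatic, H1) → no; 2× C (H0) → match; 1× O (H0) → no; 1× N (H2) → no; 1× S (H1) → no; 1× N (H0) → no.
Summing the matching environments: 3 + 2 = 5 matching atoms.

5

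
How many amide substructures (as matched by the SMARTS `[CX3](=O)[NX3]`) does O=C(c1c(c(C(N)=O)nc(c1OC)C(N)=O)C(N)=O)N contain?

4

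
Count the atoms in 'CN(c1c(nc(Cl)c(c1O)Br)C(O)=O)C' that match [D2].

1

Check the 15 heavy atoms by environment: 1× n (aromatic, D2) → match; 5× c (aromatic, D3) → no; 1× N (D3) → no; 2× C (D1) → no; 1× Cl (D1) → no; 1× Br (D1) → no; 3× O (D1) → no; 1× C (D3) → no.
That gives 1 matching atom.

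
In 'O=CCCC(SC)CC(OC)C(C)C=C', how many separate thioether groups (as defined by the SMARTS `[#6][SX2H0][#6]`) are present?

1

[#6][SX2H0][#6] is the SMARTS for a thioether: an aliphatic sulfur bridging two carbons with no H on the sulfur.
Exactly one fragment in the molecule meets all constraints, giving 1 match.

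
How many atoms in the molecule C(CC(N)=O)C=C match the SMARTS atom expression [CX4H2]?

2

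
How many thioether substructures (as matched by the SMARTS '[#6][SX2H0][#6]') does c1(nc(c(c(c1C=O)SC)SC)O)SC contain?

3

[#6][SX2H0][#6] is the SMARTS for a thioether: an aliphatic sulfur bridging two carbons with no H on the sulfur.
The molecule carries 3 separate instances of a methylthio ether (-SCH3) meeting every constraint; each maps to a distinct set of atoms, giving 3 matches.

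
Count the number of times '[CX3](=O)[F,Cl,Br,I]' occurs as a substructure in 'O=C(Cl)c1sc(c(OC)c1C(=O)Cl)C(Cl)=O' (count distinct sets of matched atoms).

3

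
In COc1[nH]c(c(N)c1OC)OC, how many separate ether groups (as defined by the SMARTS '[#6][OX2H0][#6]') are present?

3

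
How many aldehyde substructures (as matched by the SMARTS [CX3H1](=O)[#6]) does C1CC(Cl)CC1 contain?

0

[CX3H1](=O)[#6] is the SMARTS for an aldehyde: an sp2 carbon with one H, double-bonded to O and single-bonded to carbon.
No fragment in the molecule satisfies every constraint, giving 0 matches.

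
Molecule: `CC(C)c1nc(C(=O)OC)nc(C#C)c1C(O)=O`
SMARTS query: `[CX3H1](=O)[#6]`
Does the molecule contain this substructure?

No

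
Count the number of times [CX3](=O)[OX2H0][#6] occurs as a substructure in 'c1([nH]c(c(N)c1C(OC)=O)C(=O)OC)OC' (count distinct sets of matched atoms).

2

[CX3](=O)[OX2H0][#6] is the SMARTS for an ester: a carbonyl carbon bonded to an oxygen that is itself bonded to carbon (no H on that O).
The molecule carries 2 separate instances of a methyl-ester group (-C(=O)OCH3) meeting every constraint; each maps to a distinct set of atoms, giving 2 matches.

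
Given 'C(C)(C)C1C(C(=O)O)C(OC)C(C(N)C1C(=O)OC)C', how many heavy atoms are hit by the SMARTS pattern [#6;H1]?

The query [#6;H1] means: any carbon bearing exactly one hydrogen.
Check the 20 heavy atoms by environment: 7× C (H1) → match; 5× C (H3) → no; 2× C (H0) → no; 4× O (H0) → no; 1× O (H1) → no; 1× N (H2) → no.
That gives 7 matching atoms.

7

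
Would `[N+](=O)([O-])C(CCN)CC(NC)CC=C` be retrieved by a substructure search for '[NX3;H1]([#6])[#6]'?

The pattern [NX3;H1]([#6])[#6] describes a trivalent nitrogen with one H, bonded to two carbons — a secondary amine.
The molecule carries an N-methylamino group (-NHCH3), whose atoms satisfy every constraint of the query, so the pattern matches.

Yes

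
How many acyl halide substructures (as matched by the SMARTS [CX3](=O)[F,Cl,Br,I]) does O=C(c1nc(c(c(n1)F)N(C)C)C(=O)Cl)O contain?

[CX3](=O)[F,Cl,Br,I] is the SMARTS for an acyl halide: a carbonyl carbon bonded to a halogen.
Exactly one fragment in the molecule meets all constraints, giving 1 match.

1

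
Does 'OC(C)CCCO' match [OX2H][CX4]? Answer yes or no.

Yes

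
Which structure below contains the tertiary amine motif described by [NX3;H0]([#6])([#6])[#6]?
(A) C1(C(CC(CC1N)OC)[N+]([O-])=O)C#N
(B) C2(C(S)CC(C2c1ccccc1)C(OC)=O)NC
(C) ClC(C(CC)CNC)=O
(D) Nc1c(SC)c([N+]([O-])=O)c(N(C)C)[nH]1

[NX3;H0]([#6])([#6])[#6] describes a trivalent nitrogen with no H, bonded to three carbons (a tertiary amine).
(A) has a primary amino group (-NH2) but the nitrogen has H2, not H0 with three carbons.
(B) has an N-methylamino group (-NHCH3) but the nitrogen still has one H (H1), not H0.
(C) has an N-methylamino group (-NHCH3) but the nitrogen still has one H (H1), not H0.
(D) contains a dimethylamino group (-N(CH3)2), which satisfies every atom and bond constraint.
So the answer is (D).

D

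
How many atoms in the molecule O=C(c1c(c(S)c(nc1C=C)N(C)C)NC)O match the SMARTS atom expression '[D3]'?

7

Check the 17 heavy atoms by environment: 1× n (aromatic, D2) → no; 5× c (aromatic, D3) → match; 1× N (D3) → match; 4× C (D1) → no; 1× C (D2) → no; 1× S (D1) → no; 1× N (D2) → no; 1× C (D3) → match; 2× O (D1) → no.
Summing the matching environments: 5 + 1 + 1 = 7 matching atoms.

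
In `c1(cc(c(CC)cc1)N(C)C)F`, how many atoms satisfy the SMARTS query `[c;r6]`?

6

The query [c;r6] means: aromatic carbon that belongs to a six-membered ring.
Check the 12 heavy atoms by environment: 6× c (aromatic, in 6-ring) → match; 1× N (acyclic) → no; 4× C (acyclic) → no; 1× F (acyclic) → no.
That gives 6 matching atoms.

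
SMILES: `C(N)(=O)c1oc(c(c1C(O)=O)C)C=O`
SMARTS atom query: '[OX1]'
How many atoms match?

3

The query [OX1] means: aliphatic oxygen with one total connection — typically a carbonyl =O or an oxide.
Check the 14 heavy atoms by environment: 1× o (aromatic, X2) → no; 4× c (aromatic, X3) → no; 1× C (X4) → no; 3× C (X3) → no; 3× O (X1) → match; 1× N (X3) → no; 1× O (X2) → no.
That gives 3 matching atoms.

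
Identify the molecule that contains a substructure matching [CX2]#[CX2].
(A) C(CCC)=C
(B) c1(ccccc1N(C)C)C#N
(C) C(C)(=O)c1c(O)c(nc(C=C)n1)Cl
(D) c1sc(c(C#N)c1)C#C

[CX2]#[CX2] describes a carbon-carbon triple bond (an alkyne).
(A) has a vinyl group (-CH=CH2) but the C=C is a double bond; both carbons are CX3, not CX2.
(B) has a nitrile (-C#N) but the triple bond is C#N, not C#C.
(C) has a vinyl group (-CH=CH2) but the C=C is a double bond; both carbons are CX3, not CX2.
(D) contains an ethynyl group (-C#CH), which satisfies every atom and bond constraint.
So the answer is (D).

D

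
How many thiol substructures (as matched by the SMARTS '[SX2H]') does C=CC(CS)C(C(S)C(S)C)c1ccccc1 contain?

3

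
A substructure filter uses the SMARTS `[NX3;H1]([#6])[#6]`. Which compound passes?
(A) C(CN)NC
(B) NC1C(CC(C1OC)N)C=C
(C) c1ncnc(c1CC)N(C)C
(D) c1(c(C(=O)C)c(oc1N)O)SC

[NX3;H1]([#6])[#6] describes a trivalent nitrogen with one H, bonded to two carbons (a secondary amine).
(A) contains an N-methylamino group (-NHCH3), which satisfies every atom and bond constraint.
(B) has a primary amino group (-NH2) but the nitrogen has H2 and only one carbon neighbour.
(C) has a dimethylamino group (-N(CH3)2) but the nitrogen has H0, not H1.
(D) has a primary amino group (-NH2) but the nitrogen has H2 and only one carbon neighbour.
So the answer is (A).

A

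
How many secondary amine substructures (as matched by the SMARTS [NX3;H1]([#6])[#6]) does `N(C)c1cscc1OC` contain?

1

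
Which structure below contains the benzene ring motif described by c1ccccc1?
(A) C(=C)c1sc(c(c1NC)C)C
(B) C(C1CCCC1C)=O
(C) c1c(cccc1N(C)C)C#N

C

c1ccccc1 describes six aromatic carbons in a ring (a benzene ring).
(A) has a methyl group (-CH3) but no six-membered all-carbon aromatic ring is present.
(B) has a methyl group (-CH3) but no six-membered all-carbon aromatic ring is present.
(C) contains the required atom environment, so the pattern matches.
So the answer is (C).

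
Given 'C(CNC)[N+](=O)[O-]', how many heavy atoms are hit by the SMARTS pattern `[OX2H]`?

0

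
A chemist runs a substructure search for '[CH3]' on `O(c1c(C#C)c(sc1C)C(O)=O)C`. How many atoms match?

Check the 13 heavy atoms by environment: 1× s (aromatic, H0) → no; 4× c (aromatic, H0) → no; 2× C (H3) → match; 2× C (H0) → no; 1× C (H1) → no; 2× O (H0) → no; 1× O (H1) → no.
That gives 2 matching atoms.

2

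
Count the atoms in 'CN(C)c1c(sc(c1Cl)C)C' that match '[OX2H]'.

0

The query [OX2H] means: aliphatic oxygen with two connections, one of which is H — an -OH oxygen.
Check the 11 heavy atoms by environment: 1× s (aromatic, H0, X2) → no; 4× c (aromatic, H0, X3) → no; 4× C (H3, X4) → no; 1× N (H0, X3) → no; 1× Cl (H0, X1) → no.
No environment satisfies the query, so 0 matching atoms.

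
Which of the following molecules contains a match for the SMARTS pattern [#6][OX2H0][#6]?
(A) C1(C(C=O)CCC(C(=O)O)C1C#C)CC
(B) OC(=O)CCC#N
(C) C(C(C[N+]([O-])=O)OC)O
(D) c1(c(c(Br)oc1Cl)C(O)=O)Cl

[#6][OX2H0][#6] describes an aliphatic oxygen bridging two carbons with no H on the oxygen (an ether).
(A) has a carboxylic acid group (-C(=O)OH) but the -OH oxygen has H1; the =O is OX1, not OX2.
(B) has a carboxylic acid group (-C(=O)OH) but the -OH oxygen has H1; the =O is OX1, not OX2.
(C) contains a methoxy ether (-OCH3), which satisfies every atom and bond constraint.
(D) has a carboxylic acid group (-C(=O)OH) but the -OH oxygen has H1; the =O is OX1, not OX2.
So the answer is (C).

C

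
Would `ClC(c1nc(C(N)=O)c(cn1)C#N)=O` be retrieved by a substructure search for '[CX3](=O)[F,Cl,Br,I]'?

The pattern [CX3](=O)[F,Cl,Br,I] describes a carbonyl carbon bonded to a halogen — an acyl halide.
The molecule carries an acyl chloride (-C(=O)Cl), whose atoms satisfy every constraint of the query, so the pattern matches.

Yes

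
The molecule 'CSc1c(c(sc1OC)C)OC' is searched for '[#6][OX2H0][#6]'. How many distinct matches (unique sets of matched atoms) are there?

[#6][OX2H0][#6] is the SMARTS for an ether: an aliphatic oxygen bridging two carbons with no H on the oxygen.
The molecule carries 2 separate instances of a methoxy ether (-OCH3) meeting every constraint; each maps to a distinct set of atoms, giving 2 matches.

2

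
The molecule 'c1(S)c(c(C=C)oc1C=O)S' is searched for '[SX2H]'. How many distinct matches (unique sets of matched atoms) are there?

2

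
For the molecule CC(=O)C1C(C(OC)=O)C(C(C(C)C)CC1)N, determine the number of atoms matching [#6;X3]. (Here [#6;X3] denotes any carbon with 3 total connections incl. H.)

2

The query [#6;X3] means: any carbon (aromatic or not) with three total connections.
Check the 17 heavy atoms by environment: 11× C (X4) → no; 2× C (X3) → match; 2× O (X1) → no; 1× N (X3) → no; 1× O (X2) → no.
That gives 2 matching atoms.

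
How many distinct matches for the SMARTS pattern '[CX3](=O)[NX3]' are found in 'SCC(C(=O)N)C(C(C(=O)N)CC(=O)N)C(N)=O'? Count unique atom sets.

[CX3](=O)[NX3] is the SMARTS for an amide: a carbonyl carbon bonded to a trivalent nitrogen.
The molecule carries 4 separate instances of a primary amide (-C(=O)NH2) meeting every constraint; each maps to a distinct set of atoms, giving 4 matches.

4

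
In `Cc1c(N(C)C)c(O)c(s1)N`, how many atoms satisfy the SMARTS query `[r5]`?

5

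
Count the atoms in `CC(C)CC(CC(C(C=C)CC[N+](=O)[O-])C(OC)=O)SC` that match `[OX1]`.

3

Check the 21 heavy atoms by environment: 12× C (X4) → no; 3× C (X3) → no; 2× O (X1) → match; 1× O (X2) → no; 1× S (X2) → no; 1× N (charge +1, X3) → no; 1× O (charge -1, X1) → match.
Summing the matching environments: 2 + 1 = 3 matching atoms.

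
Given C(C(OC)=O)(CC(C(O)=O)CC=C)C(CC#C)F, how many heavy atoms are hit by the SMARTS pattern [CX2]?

2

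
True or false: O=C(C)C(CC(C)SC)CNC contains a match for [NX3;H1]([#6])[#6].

True

The pattern [NX3;H1]([#6])[#6] describes a trivalent nitrogen with one H, bonded to two carbons — a secondary amine.
The molecule carries an N-methylamino group (-NHCH3), whose atoms satisfy every constraint of the query, so the pattern matches.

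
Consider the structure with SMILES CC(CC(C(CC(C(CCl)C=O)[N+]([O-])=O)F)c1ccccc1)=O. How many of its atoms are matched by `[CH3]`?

The query [CH3] means: aliphatic carbon with exactly three hydrogens.
Check the 23 heavy atoms by environment: 3× C (H2) → no; 5× C (H1) → no; 1× F (H0) → no; 3× O (H0) → no; 1× Cl (H0) → no; 1× C (H0) → no; 1× C (H3) → match; 1× N (charge +1, H0) → no; 1× O (charge -1, H0) → no; 1× c (aromatic, H0) → no; 5× c (aromatic, H1) → no.
That gives 1 matching atom.

1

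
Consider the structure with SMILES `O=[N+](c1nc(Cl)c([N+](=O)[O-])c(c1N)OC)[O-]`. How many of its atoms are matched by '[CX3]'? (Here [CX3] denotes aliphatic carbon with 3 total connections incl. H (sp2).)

The query [CX3] means: C with X3: aliphatic carbon with exactly 3 total connections.
Check the 16 heavy atoms by environment: 1× n (aromatic, X2) → no; 5× c (aromatic, X3) → no; 2× N (charge +1, X3) → no; 2× O (charge -1, X1) → no; 2× O (X1) → no; 1× O (X2) → no; 1× C (X4) → no; 1× Cl (X1) → no; 1× N (X3) → no.
No environment satisfies the query, so 0 matching atoms.

0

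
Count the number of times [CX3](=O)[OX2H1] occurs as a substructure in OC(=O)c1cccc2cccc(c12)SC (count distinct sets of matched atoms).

1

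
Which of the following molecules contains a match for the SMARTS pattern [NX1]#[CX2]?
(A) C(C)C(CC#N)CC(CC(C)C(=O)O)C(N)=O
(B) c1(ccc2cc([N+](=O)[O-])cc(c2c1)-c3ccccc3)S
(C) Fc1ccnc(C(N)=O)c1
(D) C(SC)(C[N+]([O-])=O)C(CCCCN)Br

A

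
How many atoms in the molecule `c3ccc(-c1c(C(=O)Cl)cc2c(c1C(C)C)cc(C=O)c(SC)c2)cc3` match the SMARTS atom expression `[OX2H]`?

0

The query [OX2H] means: aliphatic oxygen with two connections, one of which is H — an -OH oxygen.
Check the 26 heavy atoms by environment: 8× c (aromatic, H0, X3) → no; 8× c (aromatic, H1, X3) → no; 1× C (H1, X4) → no; 3× C (H3, X4) → no; 1× C (H0, X3) → no; 2× O (H0, X1) → no; 1× Cl (H0, X1) → no; 1× C (H1, X3) → no; 1× S (H0, X2) → no.
No environment satisfies the query, so 0 matching atoms.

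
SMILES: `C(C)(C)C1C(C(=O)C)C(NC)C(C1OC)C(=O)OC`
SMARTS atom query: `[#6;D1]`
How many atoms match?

6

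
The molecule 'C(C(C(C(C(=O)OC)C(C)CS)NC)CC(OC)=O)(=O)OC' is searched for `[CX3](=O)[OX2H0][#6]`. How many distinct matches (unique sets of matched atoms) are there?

3

[CX3](=O)[OX2H0][#6] is the SMARTS for an ester: a carbonyl carbon bonded to an oxygen that is itself bonded to carbon (no H on that O).
The molecule carries 3 separate instances of a methyl-ester group (-C(=O)OCH3) meeting every constraint; each maps to a distinct set of atoms, giving 3 matches.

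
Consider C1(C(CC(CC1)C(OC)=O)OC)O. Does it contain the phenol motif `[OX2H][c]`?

No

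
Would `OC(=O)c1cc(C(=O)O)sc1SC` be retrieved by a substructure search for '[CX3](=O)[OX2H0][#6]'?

No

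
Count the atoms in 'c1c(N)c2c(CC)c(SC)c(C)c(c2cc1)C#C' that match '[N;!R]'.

1

The query [N;!R] means: aliphatic nitrogen not in a ring.
Check the 18 heavy atoms by environment: 10× c (aromatic, in 6-ring) → no; 6× C (acyclic) → no; 1× S (acyclic) → no; 1× N (acyclic) → match.
That gives 1 matching atom.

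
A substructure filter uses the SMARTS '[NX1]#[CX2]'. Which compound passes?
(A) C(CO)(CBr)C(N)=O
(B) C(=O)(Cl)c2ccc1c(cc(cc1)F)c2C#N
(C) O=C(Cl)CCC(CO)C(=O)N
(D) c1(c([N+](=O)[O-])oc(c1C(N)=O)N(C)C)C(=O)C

[NX1]#[CX2] describes a nitrogen triple-bonded to a two-connected carbon (a nitrile).
(A) has a primary amide (-C(=O)NH2) but the nitrogen is NX3, not NX1.
(B) contains a nitrile (-C#N), which satisfies every atom and bond constraint.
(C) has a primary amide (-C(=O)NH2) but the nitrogen is NX3, not NX1.
(D) has a nitro group (-[N+](=O)[O-]) but there is no C#N triple bond.
So the answer is (B).

B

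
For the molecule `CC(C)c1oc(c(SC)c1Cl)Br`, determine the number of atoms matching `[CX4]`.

The query [CX4] means: C with X4: aliphatic carbon with exactly 4 total connections (bonds + H).
Check the 12 heavy atoms by environment: 1× o (aromatic, X2) → no; 4× c (aromatic, X3) → no; 1× Br (X1) → no; 1× Cl (X1) → no; 1× S (X2) → no; 4× C (X4) → match.
That gives 4 matching atoms.

4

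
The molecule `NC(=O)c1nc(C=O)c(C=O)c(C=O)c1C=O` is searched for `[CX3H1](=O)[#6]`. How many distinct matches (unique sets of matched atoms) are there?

4

[CX3H1](=O)[#6] is the SMARTS for an aldehyde: an sp2 carbon with one H, double-bonded to O and single-bonded to carbon.
The molecule carries 4 separate instances of an aldehyde (-CHO) meeting every constraint; each maps to a distinct set of atoms, giving 4 matches.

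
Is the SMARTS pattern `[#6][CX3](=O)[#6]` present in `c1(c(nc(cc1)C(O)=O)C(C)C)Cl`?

The pattern [#6][CX3](=O)[#6] describes a carbonyl carbon (no H) flanked by two carbons — a ketone.
The closest candidate here is a carboxylic acid group (-C(=O)OH), but one neighbour of the carbonyl carbon is O, not C. No other fragment satisfies the full query, so there is no match.

No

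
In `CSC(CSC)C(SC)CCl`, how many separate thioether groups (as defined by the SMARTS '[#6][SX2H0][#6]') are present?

[#6][SX2H0][#6] is the SMARTS for a thioether: an aliphatic sulfur bridging two carbons with no H on the sulfur.
The molecule carries 3 separate instances of a methylthio ether (-SCH3) meeting every constraint; each maps to a distinct set of atoms, giving 3 matches.

3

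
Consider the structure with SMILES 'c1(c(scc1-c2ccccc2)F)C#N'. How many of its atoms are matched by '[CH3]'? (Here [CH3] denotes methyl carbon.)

0

The query [CH3] means: aliphatic carbon with exactly three hydrogens.
Check the 14 heavy atoms by environment: 1× s (aromatic, H0) → no; 6× c (aromatic, H1) → no; 4× c (aromatic, H0) → no; 1× F (H0) → no; 1× C (H0) → no; 1× N (H0) → no.
No environment satisfies the query, so 0 matching atoms.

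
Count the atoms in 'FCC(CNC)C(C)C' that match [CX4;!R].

7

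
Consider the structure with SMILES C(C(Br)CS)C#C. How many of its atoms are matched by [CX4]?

The query [CX4] means: C with X4: aliphatic carbon with exactly 4 total connections (bonds + H).
Check the 7 heavy atoms by environment: 3× C (X4) → match; 1× S (X2) → no; 2× C (X2) → no; 1× Br (X1) → no.
That gives 3 matching atoms.

3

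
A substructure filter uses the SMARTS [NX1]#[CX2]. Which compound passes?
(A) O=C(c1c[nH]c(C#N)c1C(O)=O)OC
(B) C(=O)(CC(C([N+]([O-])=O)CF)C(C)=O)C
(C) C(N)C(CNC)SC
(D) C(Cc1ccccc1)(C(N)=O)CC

[NX1]#[CX2] describes a nitrogen triple-bonded to a two-connected carbon (a nitrile).
(A) contains a nitrile (-C#N), which satisfies every atom and bond constraint.
(B) has a nitro group (-[N+](=O)[O-]) but there is no C#N triple bond.
(C) has a primary amino group (-NH2) but the nitrogen is NX3 (three connections), not NX1 triple-bonded.
(D) has a primary amide (-C(=O)NH2) but the nitrogen is NX3, not NX1.
So the answer is (A).

A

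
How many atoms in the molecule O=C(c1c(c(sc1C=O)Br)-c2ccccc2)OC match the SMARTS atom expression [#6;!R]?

3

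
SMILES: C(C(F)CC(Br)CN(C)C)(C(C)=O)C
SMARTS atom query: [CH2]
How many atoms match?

The query [CH2] means: aliphatic carbon with exactly two hydrogens.
Check the 14 heavy atoms by environment: 2× C (H2) → match; 3× C (H1) → no; 4× C (H3) → no; 1× C (H0) → no; 1× O (H0) → no; 1× N (H0) → no; 1× F (H0) → no; 1× Br (H0) → no.
That gives 2 matching atoms.

2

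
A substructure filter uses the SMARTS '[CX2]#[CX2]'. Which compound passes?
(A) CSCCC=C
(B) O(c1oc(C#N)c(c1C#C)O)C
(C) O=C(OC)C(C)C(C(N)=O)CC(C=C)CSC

B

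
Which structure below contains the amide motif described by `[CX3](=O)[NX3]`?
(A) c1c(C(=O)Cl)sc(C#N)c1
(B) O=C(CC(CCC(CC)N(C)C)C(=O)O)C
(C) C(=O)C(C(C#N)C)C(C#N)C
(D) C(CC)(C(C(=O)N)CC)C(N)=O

D

[CX3](=O)[NX3] describes a carbonyl carbon bonded to a trivalent nitrogen (an amide).
(A) has a nitrile (-C#N) but the nitrile N is NX1 (triple-bonded), not NX3.
(B) has a carboxylic acid group (-C(=O)OH) but the carbonyl is bonded to O, not to an NX3 nitrogen.
(C) has a nitrile (-C#N) but the nitrile N is NX1 (triple-bonded), not NX3.
(D) contains a primary amide (-C(=O)NH2), which satisfies every atom and bond constraint.
So the answer is (D).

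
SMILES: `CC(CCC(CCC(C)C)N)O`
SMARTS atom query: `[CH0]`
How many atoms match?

Check the 12 heavy atoms by environment: 3× C (H3) → no; 3× C (H1) → no; 4× C (H2) → no; 1× O (H1) → no; 1× N (H2) → no.
No environment satisfies the query, so 0 matching atoms.

0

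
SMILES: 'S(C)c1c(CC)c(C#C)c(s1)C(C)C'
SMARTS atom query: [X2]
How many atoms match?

4

The query [X2] means: any atom with exactly two total connections (bonds + H).
Check the 14 heavy atoms by environment: 1× s (aromatic, X2) → match; 4× c (aromatic, X3) → no; 1× S (X2) → match; 6× C (X4) → no; 2× C (X2) → match.
Summing the matching environments: 1 + 1 + 2 = 4 matching atoms.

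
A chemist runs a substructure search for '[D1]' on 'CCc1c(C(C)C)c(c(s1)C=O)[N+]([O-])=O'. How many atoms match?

6

The query [D1] means: atom with exactly one heavy-atom neighbour (degree 1).
Check the 15 heavy atoms by environment: 1× s (aromatic, D2) → no; 4× c (aromatic, D3) → no; 1× N (charge +1, D3) → no; 1× O (charge -1, D1) → match; 2× O (D1) → match; 1× C (D3) → no; 3× C (D1) → match; 2× C (D2) → no.
Summing the matching environments: 1 + 2 + 3 = 6 matching atoms.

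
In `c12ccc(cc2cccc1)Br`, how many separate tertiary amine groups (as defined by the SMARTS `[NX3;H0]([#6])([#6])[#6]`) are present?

0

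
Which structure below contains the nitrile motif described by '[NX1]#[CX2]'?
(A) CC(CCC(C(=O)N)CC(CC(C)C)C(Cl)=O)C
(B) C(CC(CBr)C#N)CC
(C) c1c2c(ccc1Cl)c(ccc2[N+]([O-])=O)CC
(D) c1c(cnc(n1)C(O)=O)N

B

[NX1]#[CX2] describes a nitrogen triple-bonded to a two-connected carbon (a nitrile).
(A) has a primary amide (-C(=O)NH2) but the nitrogen is NX3, not NX1.
(B) contains a nitrile (-C#N), which satisfies every atom and bond constraint.
(C) has a nitro group (-[N+](=O)[O-]) but there is no C#N triple bond.
(D) has a primary amino group (-NH2) but the nitrogen is NX3 (three connections), not NX1 triple-bonded.
So the answer is (B).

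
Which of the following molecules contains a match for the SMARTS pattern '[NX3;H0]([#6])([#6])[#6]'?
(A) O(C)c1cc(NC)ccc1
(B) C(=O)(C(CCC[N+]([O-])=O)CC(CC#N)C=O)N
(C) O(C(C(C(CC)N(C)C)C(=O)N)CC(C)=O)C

C

[NX3;H0]([#6])([#6])[#6] describes a trivalent nitrogen with no H, bonded to three carbons (a tertiary amine).
(A) has an N-methylamino group (-NHCH3) but the nitrogen still has one H (H1), not H0.
(B) has a primary amide (-C(=O)NH2) but the amide nitrogen has H2 and only one carbon neighbour.
(C) contains a dimethylamino group (-N(CH3)2), which satisfies every atom and bond constraint.
So the answer is (C).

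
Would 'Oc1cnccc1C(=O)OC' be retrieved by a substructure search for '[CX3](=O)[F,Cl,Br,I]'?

No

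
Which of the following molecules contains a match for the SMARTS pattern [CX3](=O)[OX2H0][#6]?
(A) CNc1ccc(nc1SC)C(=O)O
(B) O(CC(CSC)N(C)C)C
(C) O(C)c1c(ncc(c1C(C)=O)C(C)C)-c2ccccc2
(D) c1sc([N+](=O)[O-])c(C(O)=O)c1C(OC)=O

[CX3](=O)[OX2H0][#6] describes a carbonyl carbon bonded to an oxygen that is itself bonded to carbon (no H on that O) (an ester).
(A) has a carboxylic acid group (-C(=O)OH) but the singly-bonded O carries H (OX2H1, not H0).
(B) has a methoxy ether (-OCH3) but the ether oxygen is not adjacent to a C=O carbon.
(C) has a methoxy ether (-OCH3) but the ether oxygen is not adjacent to a C=O carbon.
(D) contains a methyl-ester group (-C(=O)OCH3), which satisfies every atom and bond constraint.
So the answer is (D).

D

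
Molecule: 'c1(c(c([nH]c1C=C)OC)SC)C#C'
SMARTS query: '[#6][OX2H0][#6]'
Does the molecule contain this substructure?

Yes

The pattern [#6][OX2H0][#6] describes an aliphatic oxygen bridging two carbons with no H on the oxygen — an ether.
The molecule carries a methoxy ether (-OCH3), whose atoms satisfy every constraint of the query, so the pattern matches.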